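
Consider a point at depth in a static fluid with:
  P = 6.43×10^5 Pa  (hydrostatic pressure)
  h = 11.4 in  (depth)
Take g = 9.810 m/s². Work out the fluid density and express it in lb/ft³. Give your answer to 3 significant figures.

14100 lb/ft³

Rearranging: ρ = P/(g·h).
P = 6.43×10^5 Pa; h = 11.4 in = 0.2896 m; g = 9.810 m/s².
ρ = 2.264×10^5 kg/m³
2.264×10^5 kg/m³ × (1 lb/ft³ / 16.02 kg/m³) = 14131 lb/ft³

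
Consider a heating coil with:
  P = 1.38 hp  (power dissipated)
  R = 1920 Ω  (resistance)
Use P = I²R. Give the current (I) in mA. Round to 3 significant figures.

Solving P = I²R for I: I = √(P/R).
P = 1.38 hp = 1029 W; R = 1920 Ω.
I = 0.7321 A
0.7321 A × (1 mA / 0.001000 A) = 732.1 mA

732 mA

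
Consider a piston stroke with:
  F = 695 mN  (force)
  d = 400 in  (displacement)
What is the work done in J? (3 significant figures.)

7.06 J

Directly: W = F·d.
F = 695 mN = 0.6950 N; d = 400 in = 10.16 m.
W = 7.061 J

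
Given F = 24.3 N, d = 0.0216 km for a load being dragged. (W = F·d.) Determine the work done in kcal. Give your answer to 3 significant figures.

W is given directly by: W = F·d.
F = 24.3 N; d = 0.0216 km = 21.60 m.
W = 524.9 J
524.9 J × (1 kcal / 4184 J) = 0.1254 kcal

0.125 kcal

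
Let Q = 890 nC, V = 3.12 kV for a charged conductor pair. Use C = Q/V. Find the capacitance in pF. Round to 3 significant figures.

285 pF

Directly: C = Q/V.
Q = 890 nC = 8.900×10^-7 C; V = 3.12 kV = 3120 V.
C = 2.853×10^-10 F
2.853×10^-10 F × (1 pF / 1.000×10^-12 F) = 285.3 pF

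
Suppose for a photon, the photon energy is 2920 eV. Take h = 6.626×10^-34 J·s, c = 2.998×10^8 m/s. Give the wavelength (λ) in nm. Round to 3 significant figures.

0.425 nm

Rearranging E = h·c/λ for λ: λ = hc/E.
E = 2920 eV = 4.678×10^-16 J; h = 6.626×10^-34 J·s; c = 2.998×10^8 m/s.
λ = 4.246×10^-10 m
4.246×10^-10 m × (1 nm / 1.000×10^-9 m) = 0.4246 nm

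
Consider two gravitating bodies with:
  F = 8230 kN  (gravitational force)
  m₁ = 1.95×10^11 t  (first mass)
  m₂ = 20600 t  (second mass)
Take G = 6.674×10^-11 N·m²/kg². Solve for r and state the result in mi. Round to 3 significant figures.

Rearranging: r = √(G·m₁m₂/F).
F = 8230 kN = 8.230×10^6 N; m₁ = 1.95×10^11 t = 1.950×10^14 kg; m₂ = 20600 t = 2.060×10^7 kg; G = 6.674×10^-11 N·m²/kg².
r = 180.5 m
180.5 m × (1 mi / 1609 m) = 0.1121 mi

0.112 mi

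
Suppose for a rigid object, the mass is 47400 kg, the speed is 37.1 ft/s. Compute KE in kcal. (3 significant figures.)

724 kcal

KE is given directly by: KE = ½mv².
m = 47400 kg; v = 37.1 ft/s = 11.31 m/s.
KE = 3.031×10^6 J
3.031×10^6 J × (1 kcal / 4184 J) = 724.3 kcal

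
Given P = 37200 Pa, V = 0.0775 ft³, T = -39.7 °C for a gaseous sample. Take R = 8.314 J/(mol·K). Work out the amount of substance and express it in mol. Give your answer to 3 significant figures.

Solving PV = nRT for n: n = PV/(RT).
P = 37200 Pa; V = 0.0775 ft³ = 0.002195 m³; T = -39.7 °C = 233.4 K; R = 8.314 J/(mol·K).
n = 0.04206 mol

0.0421 mol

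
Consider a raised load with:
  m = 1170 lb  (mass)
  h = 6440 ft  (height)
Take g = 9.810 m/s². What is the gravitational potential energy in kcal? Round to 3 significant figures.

2440 kcal

Directly: PE = mgh.
m = 1170 lb = 530.7 kg; h = 6440 ft = 1963 m; g = 9.810 m/s².
PE = 1.022×10^7 J
1.022×10^7 J × (1 kcal / 4184 J) = 2442 kcal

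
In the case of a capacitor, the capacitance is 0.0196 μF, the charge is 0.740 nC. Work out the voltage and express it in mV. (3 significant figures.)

37.8 mV

Rearranging C = Q/V for V: V = Q/C.
C = 0.0196 μF = 1.960×10^-8 F; Q = 0.740 nC = 7.400×10^-10 C.
V = 0.03776 V  (the unit combination reduces to kg·m²/(A·s³) = V)
0.03776 V × (1 mV / 0.001000 V) = 37.76 mV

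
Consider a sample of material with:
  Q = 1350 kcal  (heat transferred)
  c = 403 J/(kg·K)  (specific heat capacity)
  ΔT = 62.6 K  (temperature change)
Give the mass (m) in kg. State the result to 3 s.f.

224 kg

Solving Q = m·c·ΔT for m: m = Q/(c·ΔT).
Q = 1350 kcal = 5.648×10^6 J; c = 403 J/(kg·K); ΔT = 62.6 K.
m = 223.9 kg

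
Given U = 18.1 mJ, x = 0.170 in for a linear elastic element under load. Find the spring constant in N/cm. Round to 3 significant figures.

Rearranging U = ½k·x² for k: k = 2U/x².
U = 18.1 mJ = 0.01810 J; x = 0.170 in = 0.004318 m.
k = 1942 N/m
1942 N/m × (1 N/cm / 100.0 N/m) = 19.42 N/cm

19.4 N/cm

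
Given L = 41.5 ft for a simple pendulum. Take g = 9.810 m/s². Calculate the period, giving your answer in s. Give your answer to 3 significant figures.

7.13 s

Directly: T = 2π√(L/g).
L = 41.5 ft = 12.65 m; g = 9.810 m/s².
T = 7.135 s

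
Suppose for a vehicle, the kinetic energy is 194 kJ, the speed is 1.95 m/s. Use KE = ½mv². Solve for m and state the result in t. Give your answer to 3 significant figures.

Rearranging KE = ½mv² for m: m = 2·KE/v².
KE = 194 kJ = 1.940×10^5 J; v = 1.95 m/s.
m = 1.020×10^5 kg
1.020×10^5 kg × (1 t / 1000 kg) = 102.0 t

102 t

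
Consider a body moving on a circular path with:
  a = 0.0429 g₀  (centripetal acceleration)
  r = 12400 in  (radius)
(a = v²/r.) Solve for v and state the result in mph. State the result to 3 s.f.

Rearranging a = v²/r for v: v = √(a·r).
a = 0.0429 g₀ = 0.4207 m/s²; r = 12400 in = 315.0 m.
v = 11.51 m/s
11.51 m/s × (1 mph / 0.4470 m/s) = 25.75 mph

25.7 mph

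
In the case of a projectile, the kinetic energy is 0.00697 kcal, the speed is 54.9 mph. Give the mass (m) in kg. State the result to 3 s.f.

0.0968 kg

Solving KE = ½mv² for m: m = 2·KE/v².
KE = 0.00697 kcal = 29.16 J; v = 54.9 mph = 24.54 m/s.
m = 0.09683 kg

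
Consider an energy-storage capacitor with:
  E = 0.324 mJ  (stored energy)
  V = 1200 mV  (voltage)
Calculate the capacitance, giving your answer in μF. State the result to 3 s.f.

450 μF

Rearranging: C = 2E/V².
E = 0.324 mJ = 3.240×10^-4 J; V = 1200 mV = 1.200 V.
C = 4.500×10^-4 F
4.500×10^-4 F × (1 μF / 1.000×10^-6 F) = 450.0 μF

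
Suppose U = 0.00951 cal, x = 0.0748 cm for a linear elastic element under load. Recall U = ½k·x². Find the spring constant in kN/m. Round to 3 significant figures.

142 kN/m

Rearranging: k = 2U/x².
U = 0.00951 cal = 0.03979 J; x = 0.0748 cm = 7.480×10^-4 m.
k = 1.422×10^5 N/m
1.422×10^5 N/m × (1 kN/m / 1000 N/m) = 142.2 kN/m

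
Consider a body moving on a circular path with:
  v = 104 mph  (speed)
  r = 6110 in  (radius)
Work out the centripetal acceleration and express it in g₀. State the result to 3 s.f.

Directly: a = v²/r.
v = 104 mph = 46.49 m/s; r = 6110 in = 155.2 m.
a = 13.93 m/s²
13.93 m/s² × (1 g₀ / 9.807 m/s²) = 1.420 g₀

1.42 g₀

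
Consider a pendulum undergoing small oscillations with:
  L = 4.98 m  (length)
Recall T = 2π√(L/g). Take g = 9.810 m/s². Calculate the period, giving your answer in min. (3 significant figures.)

0.0746 min

Directly: T = 2π√(L/g).
L = 4.98 m; g = 9.810 m/s².
T = 4.477 s
4.477 s × (1 min / 60.00 s) = 0.07461 min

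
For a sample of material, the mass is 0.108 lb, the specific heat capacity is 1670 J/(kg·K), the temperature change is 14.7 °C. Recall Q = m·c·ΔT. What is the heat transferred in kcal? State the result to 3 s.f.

Q is given directly by: Q = mcΔT.
m = 0.108 lb = 0.04899 kg; c = 1670 J/(kg·K); ΔT = 14.7 °C = 14.70 K.
Q = 1203 J  (the unit combination reduces to kg·m²/s² = J)
1203 J × (1 kcal / 4184 J) = 0.2874 kcal

0.287 kcal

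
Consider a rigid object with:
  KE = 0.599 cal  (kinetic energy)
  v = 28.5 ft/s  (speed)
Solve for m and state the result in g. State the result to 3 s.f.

Solving KE = ½mv² for m: m = 2·KE/v².
KE = 0.599 cal = 2.506 J; v = 28.5 ft/s = 8.687 m/s.
m = 0.06642 kg
0.06642 kg × (1 g / 0.001000 kg) = 66.42 g

66.4 g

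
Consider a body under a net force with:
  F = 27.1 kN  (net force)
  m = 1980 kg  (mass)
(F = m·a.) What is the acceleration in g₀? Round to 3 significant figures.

1.40 g₀

From Newton's second law: a = F/m.
F = 27.1 kN = 27100 N; m = 1980 kg.
a = 13.69 m/s²
13.69 m/s² × (1 g₀ / 9.807 m/s²) = 1.396 g₀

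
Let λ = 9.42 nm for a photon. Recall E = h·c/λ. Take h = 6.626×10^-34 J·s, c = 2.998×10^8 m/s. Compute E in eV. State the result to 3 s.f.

Directly: E = hc/λ.
λ = 9.42 nm = 9.420×10^-9 m; h = 6.626×10^-34 J·s; c = 2.998×10^8 m/s.
E = 2.109×10^-17 J
2.109×10^-17 J × (1 eV / 1.602×10^-19 J) = 131.6 eV

132 eV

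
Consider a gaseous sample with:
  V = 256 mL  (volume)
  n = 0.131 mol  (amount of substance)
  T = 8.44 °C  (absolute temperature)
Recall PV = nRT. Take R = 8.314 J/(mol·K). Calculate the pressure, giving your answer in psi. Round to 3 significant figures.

From the ideal-gas law: P = nRT/V.
V = 256 mL = 2.560×10^-4 m³; n = 0.131 mol; T = 8.44 °C = 281.6 K; R = 8.314 J/(mol·K).
P = 1.198×10^6 Pa  (the unit combination reduces to kg/(m·s²) = Pa)
1.198×10^6 Pa × (1 psi / 6895 Pa) = 173.8 psi

174 psi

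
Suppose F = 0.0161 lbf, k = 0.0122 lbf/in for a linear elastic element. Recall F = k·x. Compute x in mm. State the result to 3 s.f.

From Hooke's law: x = F/k.
F = 0.0161 lbf = 0.07162 N; k = 0.0122 lbf/in = 2.137 N/m.
x = 0.03352 m
0.03352 m × (1 mm / 0.001000 m) = 33.52 mm

33.5 mm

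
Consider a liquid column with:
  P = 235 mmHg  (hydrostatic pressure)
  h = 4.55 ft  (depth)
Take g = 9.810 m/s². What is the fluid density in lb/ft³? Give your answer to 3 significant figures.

Solving P = ρ·g·h for ρ: ρ = P/(g·h).
P = 235 mmHg = 31331 Pa; h = 4.55 ft = 1.387 m; g = 9.810 m/s².
ρ = 2303 kg/m³
2303 kg/m³ × (1 lb/ft³ / 16.02 kg/m³) = 143.8 lb/ft³

144 lb/ft³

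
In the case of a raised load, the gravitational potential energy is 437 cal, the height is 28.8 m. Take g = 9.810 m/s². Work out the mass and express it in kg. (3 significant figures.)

Rearranging PE = m·g·h for m: m = PE/(g·h).
PE = 437 cal = 1828 J; h = 28.8 m; g = 9.810 m/s².
m = 6.472 kg

6.47 kg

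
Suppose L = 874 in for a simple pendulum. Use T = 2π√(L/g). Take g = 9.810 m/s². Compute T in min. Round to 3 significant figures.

T is given directly by: T = 2π√(L/g).
L = 874 in = 22.20 m; g = 9.810 m/s².
T = 9.452 s
9.452 s × (1 min / 60.00 s) = 0.1575 min

0.158 min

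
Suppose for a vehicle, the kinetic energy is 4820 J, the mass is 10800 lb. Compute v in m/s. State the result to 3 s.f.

1.40 m/s

Solving KE = ½mv² for v: v = √(2·KE/m).
KE = 4820 J; m = 10800 lb = 4899 kg.
v = 1.403 m/s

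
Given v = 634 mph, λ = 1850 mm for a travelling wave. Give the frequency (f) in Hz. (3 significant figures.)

153 Hz

Solving v = f·λ for f: f = v/λ.
v = 634 mph = 283.4 m/s; λ = 1850 mm = 1.850 m.
f = 153.2 Hz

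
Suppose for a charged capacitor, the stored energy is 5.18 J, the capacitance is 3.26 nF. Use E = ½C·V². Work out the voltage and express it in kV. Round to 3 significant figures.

56.4 kV

Rearranging E = ½C·V² for V: V = √(2E/C).
E = 5.18 J; C = 3.26 nF = 3.260×10^-9 F.
V = 56373 V
56373 V × (1 kV / 1000 V) = 56.37 kV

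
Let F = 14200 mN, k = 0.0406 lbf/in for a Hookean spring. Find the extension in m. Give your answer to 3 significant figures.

From Hooke's law: x = F/k.
F = 14200 mN = 14.20 N; k = 0.0406 lbf/in = 7.110 N/m.
x = 1.997 m

2.00 m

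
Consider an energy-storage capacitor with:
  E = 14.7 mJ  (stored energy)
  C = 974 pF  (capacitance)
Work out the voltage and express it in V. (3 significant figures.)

5490 V

Rearranging E = ½C·V² for V: V = √(2E/C).
E = 14.7 mJ = 0.01470 J; C = 974 pF = 9.740×10^-10 F.
V = 5494 V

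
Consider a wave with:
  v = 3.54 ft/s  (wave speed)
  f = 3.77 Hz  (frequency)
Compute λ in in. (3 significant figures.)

11.3 in

Solving v = f·λ for λ: λ = v/f.
v = 3.54 ft/s = 1.079 m/s; f = 3.77 Hz.
λ = 0.2862 m
0.2862 m × (1 in / 0.02540 m) = 11.27 in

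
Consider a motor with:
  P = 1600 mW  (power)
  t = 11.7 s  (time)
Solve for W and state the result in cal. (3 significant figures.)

4.47 cal

Rearranging P = W/t for W: W = P·t.
P = 1600 mW = 1.600 W; t = 11.7 s.
W = 18.72 J
18.72 J × (1 cal / 4.184 J) = 4.474 cal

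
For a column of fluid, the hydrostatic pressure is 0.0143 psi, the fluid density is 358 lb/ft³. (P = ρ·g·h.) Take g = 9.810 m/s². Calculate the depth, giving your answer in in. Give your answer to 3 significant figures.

Solving P = ρ·g·h for h: h = P/(ρ·g).
P = 0.0143 psi = 98.60 Pa; ρ = 358 lb/ft³ = 5735 kg/m³; g = 9.810 m/s².
h = 0.001753 m
0.001753 m × (1 in / 0.02540 m) = 0.06900 in

0.0690 in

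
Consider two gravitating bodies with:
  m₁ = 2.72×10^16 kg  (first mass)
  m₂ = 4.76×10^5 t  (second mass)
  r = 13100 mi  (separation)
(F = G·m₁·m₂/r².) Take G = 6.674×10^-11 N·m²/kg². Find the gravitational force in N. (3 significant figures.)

1.94 N

From Newton's law of gravitation: F = Gm₁m₂/r².
m₁ = 2.72×10^16 kg; m₂ = 4.76×10^5 t = 4.760×10^8 kg; r = 13100 mi = 2.108×10^7 m; G = 6.674×10^-11 N·m²/kg².
F = 1.944 N  (the unit combination reduces to kg·m/s² = N)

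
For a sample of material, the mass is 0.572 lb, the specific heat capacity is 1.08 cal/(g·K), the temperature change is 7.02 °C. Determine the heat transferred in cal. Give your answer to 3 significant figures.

1970 cal

Q is given directly by: Q = mcΔT.
m = 0.572 lb = 0.2595 kg; c = 1.08 cal/(g·K) = 4519 J/(kg·K); ΔT = 7.02 °C = 7.020 K.
Q = 8230 J
8230 J × (1 cal / 4.184 J) = 1967 cal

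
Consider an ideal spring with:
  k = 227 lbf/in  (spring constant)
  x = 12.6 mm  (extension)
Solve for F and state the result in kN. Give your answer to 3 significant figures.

From Hooke's law: F = kx.
k = 227 lbf/in = 39754 N/m; x = 12.6 mm = 0.01260 m.
F = 500.9 N
500.9 N × (1 kN / 1000 N) = 0.5009 kN

0.501 kN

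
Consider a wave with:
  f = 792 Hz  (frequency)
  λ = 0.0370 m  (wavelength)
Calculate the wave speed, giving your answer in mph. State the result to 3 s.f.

v is given directly by: v = fλ.
f = 792 Hz; λ = 0.0370 m.
v = 29.30 m/s
29.30 m/s × (1 mph / 0.4470 m/s) = 65.55 mph

65.6 mph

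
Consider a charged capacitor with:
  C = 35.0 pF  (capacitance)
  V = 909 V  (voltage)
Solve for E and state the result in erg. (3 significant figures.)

145 erg

Directly: E = ½CV².
C = 35.0 pF = 3.500×10^-11 F; V = 909 V.
E = 1.446×10^-5 J
1.446×10^-5 J × (1 erg / 1.000×10^-7 J) = 144.6 erg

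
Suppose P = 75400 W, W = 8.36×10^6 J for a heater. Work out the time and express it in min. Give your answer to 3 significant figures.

Solving P = W/t for t: t = W/P.
P = 75400 W; W = 8.36×10^6 J.
t = 110.9 s
110.9 s × (1 min / 60.00 s) = 1.848 min

1.85 min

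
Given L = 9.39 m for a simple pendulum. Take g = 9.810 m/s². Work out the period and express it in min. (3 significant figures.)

0.102 min

T is given directly by: T = 2π√(L/g).
L = 9.39 m; g = 9.810 m/s².
T = 6.147 s
6.147 s × (1 min / 60.00 s) = 0.1025 min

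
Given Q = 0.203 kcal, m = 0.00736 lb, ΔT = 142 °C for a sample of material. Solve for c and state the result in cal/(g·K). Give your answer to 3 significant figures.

Rearranging: c = Q/(m·ΔT).
Q = 0.203 kcal = 849.4 J; m = 0.00736 lb = 0.003338 kg; ΔT = 142 °C = 142.0 K.
c = 1792 J/(kg·K)
1792 J/(kg·K) × (1 cal/(g·K) / 4184 J/(kg·K)) = 0.4282 cal/(g·K)

0.428 cal/(g·K)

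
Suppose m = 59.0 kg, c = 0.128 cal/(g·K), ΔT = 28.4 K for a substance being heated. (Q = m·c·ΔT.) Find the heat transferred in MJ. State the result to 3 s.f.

Directly: Q = mcΔT.
m = 59.0 kg; c = 0.128 cal/(g·K) = 535.6 J/(kg·K); ΔT = 28.4 K.
Q = 8.974×10^5 J
8.974×10^5 J × (1 MJ / 1.000×10^6 J) = 0.8974 MJ

0.897 MJ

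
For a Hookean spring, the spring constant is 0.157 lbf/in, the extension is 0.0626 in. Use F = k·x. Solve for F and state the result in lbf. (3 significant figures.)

0.00983 lbf

From Hooke's law: F = kx.
k = 0.157 lbf/in = 27.49 N/m; x = 0.0626 in = 0.001590 m.
F = 0.04372 N
0.04372 N × (1 lbf / 4.448 N) = 0.009828 lbf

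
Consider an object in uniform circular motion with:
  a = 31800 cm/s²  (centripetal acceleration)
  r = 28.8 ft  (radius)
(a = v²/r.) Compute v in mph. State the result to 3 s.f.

Solving a = v²/r for v: v = √(a·r).
a = 31800 cm/s² = 318.0 m/s²; r = 28.8 ft = 8.778 m.
v = 52.83 m/s
52.83 m/s × (1 mph / 0.4470 m/s) = 118.2 mph

118 mph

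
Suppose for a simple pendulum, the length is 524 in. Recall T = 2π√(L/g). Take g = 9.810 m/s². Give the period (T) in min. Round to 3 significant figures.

Directly: T = 2π√(L/g).
L = 524 in = 13.31 m; g = 9.810 m/s².
T = 7.319 s
7.319 s × (1 min / 60.00 s) = 0.1220 min

0.122 min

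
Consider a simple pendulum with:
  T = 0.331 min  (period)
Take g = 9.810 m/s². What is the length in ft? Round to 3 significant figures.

Rearranging: L = g·(T/2π)².
T = 0.331 min = 19.86 s; g = 9.810 m/s².
L = 98.01 m
98.01 m × (1 ft / 0.3048 m) = 321.6 ft

322 ft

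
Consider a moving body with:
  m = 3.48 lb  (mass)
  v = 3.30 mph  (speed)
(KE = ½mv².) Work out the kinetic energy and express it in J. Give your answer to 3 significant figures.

1.72 J

KE is given directly by: KE = ½mv².
m = 3.48 lb = 1.579 kg; v = 3.30 mph = 1.475 m/s.
KE = 1.718 J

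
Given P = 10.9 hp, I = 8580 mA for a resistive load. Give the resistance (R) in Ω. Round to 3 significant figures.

Solving P = I²R for R: R = P/I².
P = 10.9 hp = 8128 W; I = 8580 mA = 8.580 A.
R = 110.4 Ω

110 Ω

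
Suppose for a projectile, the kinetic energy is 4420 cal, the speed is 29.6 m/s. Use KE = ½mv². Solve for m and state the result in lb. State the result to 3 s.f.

Solving KE = ½mv² for m: m = 2·KE/v².
KE = 4420 cal = 18493 J; v = 29.6 m/s.
m = 42.21 kg
42.21 kg × (1 lb / 0.4536 kg) = 93.07 lb

93.1 lb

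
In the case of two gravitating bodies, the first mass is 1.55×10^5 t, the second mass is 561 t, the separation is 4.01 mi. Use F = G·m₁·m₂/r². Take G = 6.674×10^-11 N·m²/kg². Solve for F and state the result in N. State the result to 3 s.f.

1.39×10^-4 N

F is given directly by: F = Gm₁m₂/r².
m₁ = 1.55×10^5 t = 1.550×10^8 kg; m₂ = 561 t = 5.610×10^5 kg; r = 4.01 mi = 6453 m; G = 6.674×10^-11 N·m²/kg².
F = 1.393×10^-4 N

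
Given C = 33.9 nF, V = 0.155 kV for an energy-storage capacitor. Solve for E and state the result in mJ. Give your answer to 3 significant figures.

E is given directly by: E = ½CV².
C = 33.9 nF = 3.390×10^-8 F; V = 0.155 kV = 155.0 V.
E = 4.072×10^-4 J
4.072×10^-4 J × (1 mJ / 0.001000 J) = 0.4072 mJ

0.407 mJ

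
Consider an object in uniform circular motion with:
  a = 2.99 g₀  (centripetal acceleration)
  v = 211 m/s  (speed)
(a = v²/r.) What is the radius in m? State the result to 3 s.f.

Rearranging a = v²/r for r: r = v²/a.
a = 2.99 g₀ = 29.32 m/s²; v = 211 m/s.
r = 1518 m

1520 m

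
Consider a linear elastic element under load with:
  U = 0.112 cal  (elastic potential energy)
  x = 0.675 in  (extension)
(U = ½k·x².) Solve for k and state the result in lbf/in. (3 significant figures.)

Rearranging U = ½k·x² for k: k = 2U/x².
U = 0.112 cal = 0.4686 J; x = 0.675 in = 0.01715 m.
k = 3188 N/m
3188 N/m × (1 lbf/in / 175.1 N/m) = 18.21 lbf/in

18.2 lbf/in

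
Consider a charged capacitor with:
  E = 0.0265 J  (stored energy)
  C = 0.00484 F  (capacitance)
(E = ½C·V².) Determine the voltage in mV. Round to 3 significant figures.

Rearranging E = ½C·V² for V: V = √(2E/C).
E = 0.0265 J; C = 0.00484 F.
V = 3.309 V  (the unit combination reduces to kg·m²/(A·s³) = V)
3.309 V × (1 mV / 0.001000 V) = 3309 mV

3310 mV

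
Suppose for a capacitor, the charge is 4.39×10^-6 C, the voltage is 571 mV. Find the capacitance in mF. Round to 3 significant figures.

Directly: C = Q/V.
Q = 4.39×10^-6 C; V = 571 mV = 0.5710 V.
C = 7.688×10^-6 F
7.688×10^-6 F × (1 mF / 0.001000 F) = 0.007688 mF

0.00769 mF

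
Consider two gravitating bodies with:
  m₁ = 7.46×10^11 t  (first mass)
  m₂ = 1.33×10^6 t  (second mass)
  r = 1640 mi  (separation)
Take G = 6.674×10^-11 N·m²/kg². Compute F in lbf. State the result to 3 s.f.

2.14 lbf

From Newton's law of gravitation: F = Gm₁m₂/r².
m₁ = 7.46×10^11 t = 7.460×10^14 kg; m₂ = 1.33×10^6 t = 1.330×10^9 kg; r = 1640 mi = 2.639×10^6 m; G = 6.674×10^-11 N·m²/kg².
F = 9.506 N
9.506 N × (1 lbf / 4.448 N) = 2.137 lbf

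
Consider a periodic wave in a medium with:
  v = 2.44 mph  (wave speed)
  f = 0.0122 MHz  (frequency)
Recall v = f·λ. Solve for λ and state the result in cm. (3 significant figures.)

Rearranging: λ = v/f.
v = 2.44 mph = 1.091 m/s; f = 0.0122 MHz = 12200 Hz.
λ = 8.941×10^-5 m
8.941×10^-5 m × (1 cm / 0.01000 m) = 0.008941 cm

0.00894 cm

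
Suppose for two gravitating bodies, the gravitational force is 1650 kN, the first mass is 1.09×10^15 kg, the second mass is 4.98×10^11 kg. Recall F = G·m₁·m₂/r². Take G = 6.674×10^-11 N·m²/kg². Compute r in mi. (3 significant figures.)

92.1 mi

From Newton's law of gravitation: r = √(G·m₁m₂/F).
F = 1650 kN = 1.650×10^6 N; m₁ = 1.09×10^15 kg; m₂ = 4.98×10^11 kg; G = 6.674×10^-11 N·m²/kg².
r = 1.482×10^5 m
1.482×10^5 m × (1 mi / 1609 m) = 92.07 mi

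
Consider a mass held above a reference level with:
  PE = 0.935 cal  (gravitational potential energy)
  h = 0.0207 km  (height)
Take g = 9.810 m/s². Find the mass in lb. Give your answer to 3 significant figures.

Rearranging: m = PE/(g·h).
PE = 0.935 cal = 3.912 J; h = 0.0207 km = 20.70 m; g = 9.810 m/s².
m = 0.01926 kg
0.01926 kg × (1 lb / 0.4536 kg) = 0.04247 lb

0.0425 lb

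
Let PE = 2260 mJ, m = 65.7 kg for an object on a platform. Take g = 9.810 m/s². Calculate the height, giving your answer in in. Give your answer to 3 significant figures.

0.138 in

Solving PE = m·g·h for h: h = PE/(m·g).
PE = 2260 mJ = 2.260 J; m = 65.7 kg; g = 9.810 m/s².
h = 0.003507 m
0.003507 m × (1 in / 0.02540 m) = 0.1381 in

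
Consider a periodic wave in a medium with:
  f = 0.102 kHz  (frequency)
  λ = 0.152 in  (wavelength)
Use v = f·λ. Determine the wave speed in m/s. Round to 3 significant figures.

v is given directly by: v = fλ.
f = 0.102 kHz = 102.0 Hz; λ = 0.152 in = 0.003861 m.
v = 0.3938 m/s

0.394 m/s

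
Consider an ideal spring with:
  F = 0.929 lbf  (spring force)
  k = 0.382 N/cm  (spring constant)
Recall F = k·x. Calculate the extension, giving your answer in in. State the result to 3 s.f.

4.26 in

From Hooke's law: x = F/k.
F = 0.929 lbf = 4.132 N; k = 0.382 N/cm = 38.20 N/m.
x = 0.1082 m
0.1082 m × (1 in / 0.02540 m) = 4.259 in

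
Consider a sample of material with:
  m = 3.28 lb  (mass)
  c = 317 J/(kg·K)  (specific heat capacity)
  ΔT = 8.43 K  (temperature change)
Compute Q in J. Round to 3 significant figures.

Q is given directly by: Q = mcΔT.
m = 3.28 lb = 1.488 kg; c = 317 J/(kg·K); ΔT = 8.43 K.
Q = 3976 J

3980 J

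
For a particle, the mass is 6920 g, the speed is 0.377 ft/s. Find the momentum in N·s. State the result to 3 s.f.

0.795 N·s

p is given directly by: p = mv.
m = 6920 g = 6.920 kg; v = 0.377 ft/s = 0.1149 m/s.
p = 0.7952 kg·m/s  (the unit combination reduces to kg·m/s = kg·m/s)
Since 1 N·s = 1 kg·m/s, 0.7952 N·s.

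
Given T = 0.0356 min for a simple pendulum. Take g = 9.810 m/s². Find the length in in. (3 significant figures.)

44.6 in

Rearranging T = 2π√(L/g) for L: L = g·(T/2π)².
T = 0.0356 min = 2.136 s; g = 9.810 m/s².
L = 1.134 m
1.134 m × (1 in / 0.02540 m) = 44.64 in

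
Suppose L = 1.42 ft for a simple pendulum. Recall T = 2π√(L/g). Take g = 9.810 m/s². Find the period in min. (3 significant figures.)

T is given directly by: T = 2π√(L/g).
L = 1.42 ft = 0.4328 m; g = 9.810 m/s².
T = 1.320 s
1.320 s × (1 min / 60.00 s) = 0.02200 min

0.0220 min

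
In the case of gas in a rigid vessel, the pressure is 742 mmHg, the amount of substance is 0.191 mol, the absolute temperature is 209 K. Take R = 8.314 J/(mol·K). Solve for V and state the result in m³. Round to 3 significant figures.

0.00335 m³

Rearranging: V = nRT/P.
P = 742 mmHg = 98925 Pa; n = 0.191 mol; T = 209 K; R = 8.314 J/(mol·K).
V = 0.003355 m³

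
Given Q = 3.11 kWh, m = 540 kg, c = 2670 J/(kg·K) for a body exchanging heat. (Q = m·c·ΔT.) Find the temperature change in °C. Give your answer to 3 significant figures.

7.77 °C

Rearranging: ΔT = Q/(m·c).
Q = 3.11 kWh = 1.120×10^7 J; m = 540 kg; c = 2670 J/(kg·K).
ΔT = 7.765 K
Since 1 °C = 1 K, 7.765 °C.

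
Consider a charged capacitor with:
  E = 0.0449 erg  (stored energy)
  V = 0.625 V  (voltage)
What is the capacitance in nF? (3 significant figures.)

Rearranging E = ½C·V² for C: C = 2E/V².
E = 0.0449 erg = 4.490×10^-9 J; V = 0.625 V.
C = 2.299×10^-8 F
2.299×10^-8 F × (1 nF / 1.000×10^-9 F) = 22.99 nF

23.0 nF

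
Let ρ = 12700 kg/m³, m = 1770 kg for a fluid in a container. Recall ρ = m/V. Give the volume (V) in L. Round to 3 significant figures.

139 L

Rearranging ρ = m/V for V: V = m/ρ.
ρ = 12700 kg/m³; m = 1770 kg.
V = 0.1394 m³
0.1394 m³ × (1 L / 0.001000 m³) = 139.4 L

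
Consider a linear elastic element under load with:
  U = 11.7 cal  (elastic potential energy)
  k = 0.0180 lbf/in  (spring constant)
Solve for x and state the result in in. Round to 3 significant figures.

Rearranging: x = √(2U/k).
U = 11.7 cal = 48.95 J; k = 0.0180 lbf/in = 3.152 N/m.
x = 5.573 m
5.573 m × (1 in / 0.02540 m) = 219.4 in

219 in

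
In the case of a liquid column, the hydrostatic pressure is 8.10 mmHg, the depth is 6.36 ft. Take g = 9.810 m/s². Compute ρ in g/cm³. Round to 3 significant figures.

Solving P = ρ·g·h for ρ: ρ = P/(g·h).
P = 8.10 mmHg = 1080 Pa; h = 6.36 ft = 1.939 m; g = 9.810 m/s².
ρ = 56.79 kg/m³
56.79 kg/m³ × (1 g/cm³ / 1000 kg/m³) = 0.05679 g/cm³

0.0568 g/cm³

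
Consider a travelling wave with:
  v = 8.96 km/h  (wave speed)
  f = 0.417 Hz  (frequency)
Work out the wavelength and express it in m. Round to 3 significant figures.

Solving v = f·λ for λ: λ = v/f.
v = 8.96 km/h = 2.489 m/s; f = 0.417 Hz.
λ = 5.969 m

5.97 m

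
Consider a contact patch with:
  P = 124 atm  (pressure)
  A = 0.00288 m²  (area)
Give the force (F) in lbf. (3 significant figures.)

8130 lbf

Rearranging: F = P·A.
P = 124 atm = 1.256×10^7 Pa; A = 0.00288 m².
F = 36185 N
36185 N × (1 lbf / 4.448 N) = 8135 lbf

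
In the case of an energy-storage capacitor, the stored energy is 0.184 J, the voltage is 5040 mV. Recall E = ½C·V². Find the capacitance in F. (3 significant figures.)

0.0145 F

Rearranging E = ½C·V² for C: C = 2E/V².
E = 0.184 J; V = 5040 mV = 5.040 V.
C = 0.01449 F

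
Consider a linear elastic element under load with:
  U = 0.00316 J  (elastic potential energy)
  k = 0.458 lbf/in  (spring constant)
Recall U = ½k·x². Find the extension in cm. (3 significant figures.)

0.888 cm

Rearranging: x = √(2U/k).
U = 0.00316 J; k = 0.458 lbf/in = 80.21 N/m.
x = 0.008877 m
0.008877 m × (1 cm / 0.01000 m) = 0.8877 cm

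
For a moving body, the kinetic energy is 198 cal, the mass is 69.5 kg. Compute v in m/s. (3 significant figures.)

Rearranging KE = ½mv² for v: v = √(2·KE/m).
KE = 198 cal = 828.4 J; m = 69.5 kg.
v = 4.883 m/s

4.88 m/s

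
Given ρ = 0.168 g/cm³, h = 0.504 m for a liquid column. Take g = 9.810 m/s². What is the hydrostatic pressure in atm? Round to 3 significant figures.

0.00820 atm

P is given directly by: P = ρgh.
ρ = 0.168 g/cm³ = 168.0 kg/m³; h = 0.504 m; g = 9.810 m/s².
P = 830.6 Pa  (the unit combination reduces to kg/(m·s²) = Pa)
830.6 Pa × (1 atm / 1.013×10^5 Pa) = 0.008198 atm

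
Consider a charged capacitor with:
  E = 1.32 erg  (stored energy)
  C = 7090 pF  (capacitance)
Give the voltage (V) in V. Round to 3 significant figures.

6.10 V

Rearranging: V = √(2E/C).
E = 1.32 erg = 1.320×10^-7 J; C = 7090 pF = 7.090×10^-9 F.
V = 6.102 V  (the unit combination reduces to kg·m²/(A·s³) = V)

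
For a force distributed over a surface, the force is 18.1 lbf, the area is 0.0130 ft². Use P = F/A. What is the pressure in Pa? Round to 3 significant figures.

Directly: P = F/A.
F = 18.1 lbf = 80.51 N; A = 0.0130 ft² = 0.001208 m².
P = 66664 Pa  (the unit combination reduces to kg/(m·s²) = Pa)

66700 Pa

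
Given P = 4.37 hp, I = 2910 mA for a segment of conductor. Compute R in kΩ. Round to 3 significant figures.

0.385 kΩ

Rearranging: R = P/I².
P = 4.37 hp = 3259 W; I = 2910 mA = 2.910 A.
R = 384.8 Ω
384.8 Ω × (1 kΩ / 1000 Ω) = 0.3848 kΩ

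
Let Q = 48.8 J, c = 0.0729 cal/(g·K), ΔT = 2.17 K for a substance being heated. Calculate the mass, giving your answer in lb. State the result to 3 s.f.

0.163 lb

Rearranging: m = Q/(c·ΔT).
Q = 48.8 J; c = 0.0729 cal/(g·K) = 305.0 J/(kg·K); ΔT = 2.17 K.
m = 0.07373 kg
0.07373 kg × (1 lb / 0.4536 kg) = 0.1625 lb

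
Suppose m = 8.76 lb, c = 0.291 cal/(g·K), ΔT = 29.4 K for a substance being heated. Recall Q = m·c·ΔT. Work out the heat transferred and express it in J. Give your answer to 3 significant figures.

Q is given directly by: Q = mcΔT.
m = 8.76 lb = 3.973 kg; c = 0.291 cal/(g·K) = 1218 J/(kg·K); ΔT = 29.4 K.
Q = 1.422×10^5 J  (the unit combination reduces to kg·m²/s² = J)

1.42×10^5 J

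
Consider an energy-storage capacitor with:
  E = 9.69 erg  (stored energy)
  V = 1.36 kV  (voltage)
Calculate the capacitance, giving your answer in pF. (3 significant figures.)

Rearranging E = ½C·V² for C: C = 2E/V².
E = 9.69 erg = 9.690×10^-7 J; V = 1.36 kV = 1360 V.
C = 1.048×10^-12 F
1.048×10^-12 F × (1 pF / 1.000×10^-12 F) = 1.048 pF

1.05 pF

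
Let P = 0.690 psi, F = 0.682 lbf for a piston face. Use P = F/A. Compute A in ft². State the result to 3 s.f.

0.00686 ft²

Solving P = F/A for A: A = F/P.
P = 0.690 psi = 4757 Pa; F = 0.682 lbf = 3.034 N.
A = 6.377×10^-4 m²
6.377×10^-4 m² × (1 ft² / 0.09290 m²) = 0.006864 ft²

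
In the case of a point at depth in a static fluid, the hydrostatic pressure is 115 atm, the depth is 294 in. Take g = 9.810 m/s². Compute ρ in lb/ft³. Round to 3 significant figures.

9930 lb/ft³

Rearranging P = ρ·g·h for ρ: ρ = P/(g·h).
P = 115 atm = 1.165×10^7 Pa; h = 294 in = 7.468 m; g = 9.810 m/s².
ρ = 1.591×10^5 kg/m³
1.591×10^5 kg/m³ × (1 lb/ft³ / 16.02 kg/m³) = 9930 lb/ft³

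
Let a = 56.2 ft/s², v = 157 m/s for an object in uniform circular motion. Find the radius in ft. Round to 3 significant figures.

4720 ft

Solving a = v²/r for r: r = v²/a.
a = 56.2 ft/s² = 17.13 m/s²; v = 157 m/s.
r = 1439 m
1439 m × (1 ft / 0.3048 m) = 4721 ft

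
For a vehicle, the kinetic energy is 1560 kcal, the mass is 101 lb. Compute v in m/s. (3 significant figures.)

534 m/s

Rearranging: v = √(2·KE/m).
KE = 1560 kcal = 6.527×10^6 J; m = 101 lb = 45.81 kg.
v = 533.8 m/s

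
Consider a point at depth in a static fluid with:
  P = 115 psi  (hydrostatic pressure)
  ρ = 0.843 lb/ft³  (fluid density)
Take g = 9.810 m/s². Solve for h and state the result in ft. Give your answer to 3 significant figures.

Solving P = ρ·g·h for h: h = P/(ρ·g).
P = 115 psi = 7.929×10^5 Pa; ρ = 0.843 lb/ft³ = 13.50 kg/m³; g = 9.810 m/s².
h = 5985 m
5985 m × (1 ft / 0.3048 m) = 19637 ft

19600 ft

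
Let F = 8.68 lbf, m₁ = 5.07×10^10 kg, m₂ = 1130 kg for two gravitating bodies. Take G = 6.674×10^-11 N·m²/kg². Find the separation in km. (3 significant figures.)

0.00995 km

From Newton's law of gravitation: r = √(G·m₁m₂/F).
F = 8.68 lbf = 38.61 N; m₁ = 5.07×10^10 kg; m₂ = 1130 kg; G = 6.674×10^-11 N·m²/kg².
r = 9.951 m
9.951 m × (1 km / 1000 m) = 0.009951 km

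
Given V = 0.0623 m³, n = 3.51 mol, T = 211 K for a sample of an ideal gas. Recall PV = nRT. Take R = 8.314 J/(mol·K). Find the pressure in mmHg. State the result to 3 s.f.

741 mmHg

From the ideal-gas law: P = nRT/V.
V = 0.0623 m³; n = 3.51 mol; T = 211 K; R = 8.314 J/(mol·K).
P = 98835 Pa
98835 Pa × (1 mmHg / 133.3 Pa) = 741.3 mmHg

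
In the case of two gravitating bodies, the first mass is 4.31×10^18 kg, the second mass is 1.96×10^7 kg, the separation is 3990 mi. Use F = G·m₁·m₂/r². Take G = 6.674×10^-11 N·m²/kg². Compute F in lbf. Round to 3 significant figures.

From Newton's law of gravitation: F = Gm₁m₂/r².
m₁ = 4.31×10^18 kg; m₂ = 1.96×10^7 kg; r = 3990 mi = 6.421×10^6 m; G = 6.674×10^-11 N·m²/kg².
F = 136.7 N
136.7 N × (1 lbf / 4.448 N) = 30.74 lbf

30.7 lbf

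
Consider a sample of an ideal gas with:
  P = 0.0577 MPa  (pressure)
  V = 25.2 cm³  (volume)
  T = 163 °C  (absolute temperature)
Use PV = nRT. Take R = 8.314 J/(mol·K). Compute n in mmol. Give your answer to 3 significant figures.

0.401 mmol

From the ideal-gas law: n = PV/(RT).
P = 0.0577 MPa = 57700 Pa; V = 25.2 cm³ = 2.520×10^-5 m³; T = 163 °C = 436.1 K; R = 8.314 J/(mol·K).
n = 4.010×10^-4 mol
4.010×10^-4 mol × (1 mmol / 0.001000 mol) = 0.4010 mmol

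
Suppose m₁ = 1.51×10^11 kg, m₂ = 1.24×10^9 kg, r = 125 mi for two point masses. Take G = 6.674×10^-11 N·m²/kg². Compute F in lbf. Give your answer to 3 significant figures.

0.0694 lbf

Directly: F = Gm₁m₂/r².
m₁ = 1.51×10^11 kg; m₂ = 1.24×10^9 kg; r = 125 mi = 2.012×10^5 m; G = 6.674×10^-11 N·m²/kg².
F = 0.3088 N
0.3088 N × (1 lbf / 4.448 N) = 0.06942 lbf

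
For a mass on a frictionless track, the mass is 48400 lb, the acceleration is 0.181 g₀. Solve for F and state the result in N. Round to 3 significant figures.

39000 N

From Newton's second law: F = m·a.
m = 48400 lb = 21954 kg; a = 0.181 g₀ = 1.775 m/s².
F = 38968 N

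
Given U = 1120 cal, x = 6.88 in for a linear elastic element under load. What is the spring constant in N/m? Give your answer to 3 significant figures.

Rearranging: k = 2U/x².
U = 1120 cal = 4686 J; x = 6.88 in = 0.1748 m.
k = 3.069×10^5 N/m

3.07×10^5 N/m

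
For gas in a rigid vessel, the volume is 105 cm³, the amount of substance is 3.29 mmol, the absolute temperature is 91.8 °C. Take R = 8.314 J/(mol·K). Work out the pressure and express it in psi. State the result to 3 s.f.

From the ideal-gas law: P = nRT/V.
V = 105 cm³ = 1.050×10^-4 m³; n = 3.29 mmol = 0.003290 mol; T = 91.8 °C = 364.9 K; R = 8.314 J/(mol·K).
P = 95071 Pa
95071 Pa × (1 psi / 6895 Pa) = 13.79 psi

13.8 psi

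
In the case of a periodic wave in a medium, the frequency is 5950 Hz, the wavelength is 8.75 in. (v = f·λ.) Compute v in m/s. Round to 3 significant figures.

1320 m/s

v is given directly by: v = fλ.
f = 5950 Hz; λ = 8.75 in = 0.2223 m.
v = 1322 m/s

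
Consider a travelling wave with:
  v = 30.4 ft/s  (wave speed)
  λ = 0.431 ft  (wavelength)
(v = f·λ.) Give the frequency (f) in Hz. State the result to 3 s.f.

70.5 Hz

Solving v = f·λ for f: f = v/λ.
v = 30.4 ft/s = 9.266 m/s; λ = 0.431 ft = 0.1314 m.
f = 70.53 Hz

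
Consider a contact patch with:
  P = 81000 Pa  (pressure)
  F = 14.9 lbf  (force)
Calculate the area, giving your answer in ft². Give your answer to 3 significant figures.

0.00881 ft²

Rearranging: A = F/P.
P = 81000 Pa; F = 14.9 lbf = 66.28 N.
A = 8.183×10^-4 m²
8.183×10^-4 m² × (1 ft² / 0.09290 m²) = 0.008808 ft²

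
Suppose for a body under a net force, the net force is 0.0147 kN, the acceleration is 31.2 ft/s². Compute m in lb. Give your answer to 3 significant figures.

3.41 lb

From Newton's second law: m = F/a.
F = 0.0147 kN = 14.70 N; a = 31.2 ft/s² = 9.510 m/s².
m = 1.546 kg
1.546 kg × (1 lb / 0.4536 kg) = 3.408 lb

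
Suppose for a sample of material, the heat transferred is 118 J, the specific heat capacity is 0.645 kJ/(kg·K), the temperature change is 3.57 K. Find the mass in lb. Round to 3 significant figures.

0.113 lb

Solving Q = m·c·ΔT for m: m = Q/(c·ΔT).
Q = 118 J; c = 0.645 kJ/(kg·K) = 645.0 J/(kg·K); ΔT = 3.57 K.
m = 0.05125 kg
0.05125 kg × (1 lb / 0.4536 kg) = 0.1130 lb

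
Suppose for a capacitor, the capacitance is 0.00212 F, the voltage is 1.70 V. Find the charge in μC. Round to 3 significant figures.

Solving C = Q/V for Q: Q = CV.
C = 0.00212 F; V = 1.70 V.
Q = 0.003604 C
0.003604 C × (1 μC / 1.000×10^-6 C) = 3604 μC

3600 μC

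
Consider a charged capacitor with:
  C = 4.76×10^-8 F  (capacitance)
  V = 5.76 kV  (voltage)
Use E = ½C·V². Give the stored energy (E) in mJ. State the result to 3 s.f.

E is given directly by: E = ½CV².
C = 4.76×10^-8 F; V = 5.76 kV = 5760 V.
E = 0.7896 J  (the unit combination reduces to kg·m²/s² = J)
0.7896 J × (1 mJ / 0.001000 J) = 789.6 mJ

790 mJ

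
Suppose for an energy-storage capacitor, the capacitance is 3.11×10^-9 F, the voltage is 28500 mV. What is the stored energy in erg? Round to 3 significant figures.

E is given directly by: E = ½CV².
C = 3.11×10^-9 F; V = 28500 mV = 28.50 V.
E = 1.263×10^-6 J
1.263×10^-6 J × (1 erg / 1.000×10^-7 J) = 12.63 erg

12.6 erg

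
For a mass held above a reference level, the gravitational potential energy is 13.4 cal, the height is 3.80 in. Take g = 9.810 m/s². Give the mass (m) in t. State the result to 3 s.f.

0.0592 t

Solving PE = m·g·h for m: m = PE/(g·h).
PE = 13.4 cal = 56.07 J; h = 3.80 in = 0.09652 m; g = 9.810 m/s².
m = 59.21 kg
59.21 kg × (1 t / 1000 kg) = 0.05921 t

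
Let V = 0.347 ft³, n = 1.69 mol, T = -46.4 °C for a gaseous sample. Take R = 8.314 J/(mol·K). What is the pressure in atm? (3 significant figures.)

From the ideal-gas law: P = nRT/V.
V = 0.347 ft³ = 0.009826 m³; n = 1.69 mol; T = -46.4 °C = 226.7 K; R = 8.314 J/(mol·K).
P = 3.242×10^5 Pa
3.242×10^5 Pa × (1 atm / 1.013×10^5 Pa) = 3.200 atm

3.20 atm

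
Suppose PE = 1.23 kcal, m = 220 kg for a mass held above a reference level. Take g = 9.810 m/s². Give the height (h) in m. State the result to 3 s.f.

Rearranging PE = m·g·h for h: h = PE/(m·g).
PE = 1.23 kcal = 5146 J; m = 220 kg; g = 9.810 m/s².
h = 2.385 m

2.38 m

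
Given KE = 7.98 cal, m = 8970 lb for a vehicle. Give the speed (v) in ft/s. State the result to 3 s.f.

0.420 ft/s

Rearranging: v = √(2·KE/m).
KE = 7.98 cal = 33.39 J; m = 8970 lb = 4069 kg.
v = 0.1281 m/s
0.1281 m/s × (1 ft/s / 0.3048 m/s) = 0.4203 ft/s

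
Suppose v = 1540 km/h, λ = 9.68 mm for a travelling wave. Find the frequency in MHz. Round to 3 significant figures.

Solving v = f·λ for f: f = v/λ.
v = 1540 km/h = 427.8 m/s; λ = 9.68 mm = 0.009680 m.
f = 44192 Hz
44192 Hz × (1 MHz / 1.000×10^6 Hz) = 0.04419 MHz

0.0442 MHz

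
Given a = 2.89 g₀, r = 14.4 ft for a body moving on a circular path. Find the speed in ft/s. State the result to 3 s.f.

Solving a = v²/r for v: v = √(a·r).
a = 2.89 g₀ = 28.34 m/s²; r = 14.4 ft = 4.389 m.
v = 11.15 m/s
11.15 m/s × (1 ft/s / 0.3048 m/s) = 36.59 ft/s

36.6 ft/s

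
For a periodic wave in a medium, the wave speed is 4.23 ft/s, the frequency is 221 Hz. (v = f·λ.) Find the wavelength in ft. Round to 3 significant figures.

0.0191 ft

Solving v = f·λ for λ: λ = v/f.
v = 4.23 ft/s = 1.289 m/s; f = 221 Hz.
λ = 0.005834 m
0.005834 m × (1 ft / 0.3048 m) = 0.01914 ft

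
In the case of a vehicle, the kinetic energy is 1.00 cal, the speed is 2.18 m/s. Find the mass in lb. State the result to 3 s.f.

Solving KE = ½mv² for m: m = 2·KE/v².
KE = 1.00 cal = 4.184 J; v = 2.18 m/s.
m = 1.761 kg
1.761 kg × (1 lb / 0.4536 kg) = 3.882 lb

3.88 lb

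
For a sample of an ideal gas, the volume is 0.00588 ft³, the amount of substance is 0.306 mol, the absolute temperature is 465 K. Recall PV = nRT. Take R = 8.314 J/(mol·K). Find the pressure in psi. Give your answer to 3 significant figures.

P is given directly by: P = nRT/V.
V = 0.00588 ft³ = 1.665×10^-4 m³; n = 0.306 mol; T = 465 K; R = 8.314 J/(mol·K).
P = 7.105×10^6 Pa
7.105×10^6 Pa × (1 psi / 6895 Pa) = 1030 psi

1030 psi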